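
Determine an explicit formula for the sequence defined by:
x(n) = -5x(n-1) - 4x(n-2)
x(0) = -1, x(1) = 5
Characteristic equation: x² + 5x + 4 = 0, which factors as (x - (-4))(x - (-1)) = 0.
Roots r₁ = -4, r₂ = -1 (distinct).
General solution: x(n) = A·(-4)^n + B·(-1)^n.
From x(0) = -1: A + B = -1.
From x(1) = 5: -4A - B = 5.
Solving: A = - \frac{4}{3}, B = \frac{1}{3}.
So x(n) = \frac{\left(-1\right)^{n}}{3} - \frac{4 \left(-4\right)^{n}}{3}.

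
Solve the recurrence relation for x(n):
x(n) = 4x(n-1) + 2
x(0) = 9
First-order linear non-homogeneous.
Homogeneous solution: x_h(n) = A·(4)^n.
Try constant particular solution x_p = K: K = 4K + 2 ⇒ K = - \frac{2}{3}.
General: x(n) = A·(4)^n - \frac{2}{3}.
Apply x(0) = 9: A - \frac{2}{3} = 9 ⇒ A = \frac{29}{3}.
So x(n) = \frac{29 \cdot 4^{n}}{3} - \frac{2}{3}.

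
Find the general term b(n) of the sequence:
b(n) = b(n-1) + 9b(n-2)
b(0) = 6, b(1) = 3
Characteristic equation: x² - x - 9 = 0.
Discriminant Δ = (1)² + 4·(9) = 37.
Roots r₁,₂ = (1 ± √37)/2, so r₁ = \frac{1}{2} + \frac{\sqrt{37}}{2}, r₂ = \frac{1}{2} - \frac{\sqrt{37}}{2}.
General solution: b(n) = A·r₁^n + B·r₂^n.
From the initial conditions, A + B = 6 and r₁A + r₂B = 3.
Since r₁ - r₂ = √37: A = (3 - (6)r₂)/√37 = 3, and B = 6 - A = 3.
So b(n) = \left(3\right)\left(\frac{1}{2} + \frac{\sqrt{37}}{2}\right)^n + \left(3\right)\left(\frac{1}{2} - \frac{\sqrt{37}}{2}\right)^n.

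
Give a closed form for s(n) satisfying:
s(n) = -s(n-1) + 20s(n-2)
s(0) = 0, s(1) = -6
Characteristic equation: x² + x - 20 = 0, which factors as (x - (-5))(x - (4)) = 0.
Roots r₁ = -5, r₂ = 4 (distinct).
General solution: s(n) = A·(-5)^n + B·(4)^n.
From s(0) = 0: A + B = 0.
From s(1) = -6: -5A + 4B = -6.
Solving: A = \frac{2}{3}, B = - \frac{2}{3}.
So s(n) = \frac{2 \left(-5\right)^{n}}{3} - \frac{2 \cdot 4^{n}}{3}.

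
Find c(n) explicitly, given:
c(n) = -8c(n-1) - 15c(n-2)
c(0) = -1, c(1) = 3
Characteristic equation: x² + 8x + 15 = 0, which factors as (x - (-5))(x - (-3)) = 0.
Roots r₁ = -5, r₂ = -3 (distinct).
General solution: c(n) = A·(-5)^n + B·(-3)^n.
From c(0) = -1: A + B = -1.
From c(1) = 3: -5A - 3B = 3.
Solving: A = 0, B = -1.
So c(n) = - \left(-3\right)^{n}.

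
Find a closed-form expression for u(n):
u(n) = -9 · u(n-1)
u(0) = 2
Pure geometric recurrence with ratio -9.
By induction u(n) = u(0) · (-9)^n = 2 \left(-9\right)^{n}.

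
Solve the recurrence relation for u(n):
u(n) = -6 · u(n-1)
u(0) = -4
Pure geometric recurrence with ratio -6.
By induction u(n) = u(0) · (-6)^n = - 4 \left(-6\right)^{n}.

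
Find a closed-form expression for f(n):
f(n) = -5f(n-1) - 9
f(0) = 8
First-order linear non-homogeneous.
Homogeneous solution: f_h(n) = A·(-5)^n.
Try constant particular solution f_p = K: K = -5K - 9 ⇒ K = - \frac{3}{2}.
General: f(n) = A·(-5)^n - \frac{3}{2}.
Apply f(0) = 8: A - \frac{3}{2} = 8 ⇒ A = \frac{19}{2}.
So f(n) = \frac{19 \left(-5\right)^{n}}{2} - \frac{3}{2}.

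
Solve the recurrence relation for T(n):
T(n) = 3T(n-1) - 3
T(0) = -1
First-order linear non-homogeneous.
Homogeneous solution: T_h(n) = A·(3)^n.
Try constant particular solution T_p = K: K = 3K - 3 ⇒ K = \frac{3}{2}.
General: T(n) = A·(3)^n + \frac{3}{2}.
Apply T(0) = -1: A + \frac{3}{2} = -1 ⇒ A = - \frac{5}{2}.
So T(n) = \frac{3}{2} - \frac{5 \cdot 3^{n}}{2}.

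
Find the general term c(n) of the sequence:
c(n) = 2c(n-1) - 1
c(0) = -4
First-order linear non-homogeneous.
Homogeneous solution: c_h(n) = A·(2)^n.
Try constant particular solution c_p = K: K = 2K - 1 ⇒ K = 1.
General: c(n) = A·(2)^n + 1.
Apply c(0) = -4: A + 1 = -4 ⇒ A = -5.
So c(n) = 1 - 5 \cdot 2^{n}.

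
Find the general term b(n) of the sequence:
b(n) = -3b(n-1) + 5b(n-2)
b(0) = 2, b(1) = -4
Characteristic equation: x² + 3x - 5 = 0.
Discriminant Δ = (-3)² + 4·(5) = 29.
Roots r₁,₂ = (-3 ± √29)/2, so r₁ = - \frac{3}{2} + \frac{\sqrt{29}}{2}, r₂ = - \frac{\sqrt{29}}{2} - \frac{3}{2}.
General solution: b(n) = A·r₁^n + B·r₂^n.
From the initial conditions, A + B = 2 and r₁A + r₂B = -4.
Since r₁ - r₂ = √29: A = (-4 - (2)r₂)/√29 = 1 - \frac{\sqrt{29}}{29}, and B = 2 - A = \frac{\sqrt{29}}{29} + 1.
So b(n) = \left(1 - \frac{\sqrt{29}}{29}\right)\left(- \frac{3}{2} + \frac{\sqrt{29}}{2}\right)^n + \left(\frac{\sqrt{29}}{29} + 1\right)\left(- \frac{\sqrt{29}}{2} - \frac{3}{2}\right)^n.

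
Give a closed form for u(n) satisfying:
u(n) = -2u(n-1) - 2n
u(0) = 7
First-order linear with linear forcing.
Homogeneous solution: u_h(n) = A·(-2)^n.
Try particular u_p(n) = pn + q. Substituting:
  pn + q = -2(p(n-1) + q) - 2n.
Matching the n-coefficient: p = -2p - 2 ⇒ p = - \frac{2}{3}.
Matching constants: q = 2p - 2q ⇒ q = - \frac{4}{9}.
General: u(n) = A·(-2)^n - \frac{2 n}{3} - \frac{4}{9}.
Apply u(0) = 7: A - \frac{4}{9} = 7 ⇒ A = \frac{67}{9}.
So u(n) = \frac{67 \left(-2\right)^{n}}{9} - \frac{2 n}{3} - \frac{4}{9}.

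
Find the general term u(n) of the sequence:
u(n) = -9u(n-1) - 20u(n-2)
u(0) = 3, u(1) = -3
Characteristic equation: x² + 9x + 20 = 0, which factors as (x - (-5))(x - (-4)) = 0.
Roots r₁ = -5, r₂ = -4 (distinct).
General solution: u(n) = A·(-5)^n + B·(-4)^n.
From u(0) = 3: A + B = 3.
From u(1) = -3: -5A - 4B = -3.
Solving: A = -9, B = 12.
So u(n) = 12 \left(-4\right)^{n} - 9 \left(-5\right)^{n}.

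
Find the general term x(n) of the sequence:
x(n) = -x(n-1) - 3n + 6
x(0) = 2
First-order linear with linear forcing.
Homogeneous solution: x_h(n) = A·(-1)^n.
Try particular x_p(n) = pn + q. Substituting:
  pn + q = -(p(n-1) + q) - 3n + 6.
Matching the n-coefficient: p = -p - 3 ⇒ p = - \frac{3}{2}.
Matching constants: q = p - q + 6 ⇒ q = \frac{9}{4}.
General: x(n) = A·(-1)^n - \frac{3 n}{2} + \frac{9}{4}.
Apply x(0) = 2: A + \frac{9}{4} = 2 ⇒ A = - \frac{1}{4}.
So x(n) = - \frac{\left(-1\right)^{n}}{4} - \frac{3 n}{2} + \frac{9}{4}.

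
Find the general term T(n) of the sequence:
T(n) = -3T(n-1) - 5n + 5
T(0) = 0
First-order linear with linear forcing.
Homogeneous solution: T_h(n) = A·(-3)^n.
Try particular T_p(n) = pn + q. Substituting:
  pn + q = -3(p(n-1) + q) - 5n + 5.
Matching the n-coefficient: p = -3p - 5 ⇒ p = - \frac{5}{4}.
Matching constants: q = 3p - 3q + 5 ⇒ q = \frac{5}{16}.
General: T(n) = A·(-3)^n - \frac{5 n}{4} + \frac{5}{16}.
Apply T(0) = 0: A + \frac{5}{16} = 0 ⇒ A = - \frac{5}{16}.
So T(n) = - \frac{5 \left(-3\right)^{n}}{16} - \frac{5 n}{4} + \frac{5}{16}.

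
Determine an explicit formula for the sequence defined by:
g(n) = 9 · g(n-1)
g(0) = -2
Pure geometric recurrence with ratio 9.
By induction g(n) = g(0) · (9)^n = - 2 \cdot 9^{n}.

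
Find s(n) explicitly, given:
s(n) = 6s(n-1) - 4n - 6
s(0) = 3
First-order linear with linear forcing.
Homogeneous solution: s_h(n) = A·(6)^n.
Try particular s_p(n) = pn + q. Substituting:
  pn + q = 6(p(n-1) + q) - 4n - 6.
Matching the n-coefficient: p = 6p - 4 ⇒ p = \frac{4}{5}.
Matching constants: q = -6p + 6q - 6 ⇒ q = \frac{54}{25}.
General: s(n) = A·(6)^n + \frac{4 n}{5} + \frac{54}{25}.
Apply s(0) = 3: A + \frac{54}{25} = 3 ⇒ A = \frac{21}{25}.
So s(n) = \frac{21 \cdot 6^{n}}{25} + \frac{4 n}{5} + \frac{54}{25}.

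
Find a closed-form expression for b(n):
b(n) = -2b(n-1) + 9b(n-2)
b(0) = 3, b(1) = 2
Characteristic equation: x² + 2x - 9 = 0.
Discriminant Δ = (-2)² + 4·(9) = 40.
Roots r₁,₂ = (-2 ± √40)/2, so r₁ = -1 + \sqrt{10}, r₂ = - \sqrt{10} - 1.
General solution: b(n) = A·r₁^n + B·r₂^n.
From the initial conditions, A + B = 3 and r₁A + r₂B = 2.
Since r₁ - r₂ = √40: A = (2 - (3)r₂)/√40 = \frac{\sqrt{10}}{4} + \frac{3}{2}, and B = 3 - A = \frac{3}{2} - \frac{\sqrt{10}}{4}.
So b(n) = \left(\frac{\sqrt{10}}{4} + \frac{3}{2}\right)\left(-1 + \sqrt{10}\right)^n + \left(\frac{3}{2} - \frac{\sqrt{10}}{4}\right)\left(- \sqrt{10} - 1\right)^n.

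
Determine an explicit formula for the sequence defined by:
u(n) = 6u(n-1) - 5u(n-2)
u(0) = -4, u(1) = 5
Characteristic equation: x² - 6x + 5 = 0, which factors as (x - (1))(x - (5)) = 0.
Roots r₁ = 1, r₂ = 5 (distinct).
General solution: u(n) = A·(1)^n + B·(5)^n.
From u(0) = -4: A + B = -4.
From u(1) = 5: A + 5B = 5.
Solving: A = - \frac{25}{4}, B = \frac{9}{4}.
So u(n) = \frac{9 \cdot 5^{n}}{4} - \frac{25}{4}.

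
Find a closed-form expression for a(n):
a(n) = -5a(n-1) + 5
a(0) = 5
First-order linear non-homogeneous.
Homogeneous solution: a_h(n) = A·(-5)^n.
Try constant particular solution a_p = K: K = -5K + 5 ⇒ K = \frac{5}{6}.
General: a(n) = A·(-5)^n + \frac{5}{6}.
Apply a(0) = 5: A + \frac{5}{6} = 5 ⇒ A = \frac{25}{6}.
So a(n) = \frac{25 \left(-5\right)^{n}}{6} + \frac{5}{6}.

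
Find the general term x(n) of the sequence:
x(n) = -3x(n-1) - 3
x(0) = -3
First-order linear non-homogeneous.
Homogeneous solution: x_h(n) = A·(-3)^n.
Try constant particular solution x_p = K: K = -3K - 3 ⇒ K = - \frac{3}{4}.
General: x(n) = A·(-3)^n - \frac{3}{4}.
Apply x(0) = -3: A - \frac{3}{4} = -3 ⇒ A = - \frac{9}{4}.
So x(n) = - \frac{9 \left(-3\right)^{n}}{4} - \frac{3}{4}.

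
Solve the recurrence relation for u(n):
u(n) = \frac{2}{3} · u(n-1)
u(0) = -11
Pure geometric recurrence with ratio \frac{2}{3}.
By induction u(n) = u(0) · (\frac{2}{3})^n = - 11 \left(\frac{2}{3}\right)^{n}.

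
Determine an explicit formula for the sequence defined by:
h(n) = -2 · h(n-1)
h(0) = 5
Pure geometric recurrence with ratio -2.
By induction h(n) = h(0) · (-2)^n = 5 \left(-2\right)^{n}.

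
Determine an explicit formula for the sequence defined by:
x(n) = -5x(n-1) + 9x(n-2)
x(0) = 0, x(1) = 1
Characteristic equation: x² + 5x - 9 = 0.
Discriminant Δ = (-5)² + 4·(9) = 61.
Roots r₁,₂ = (-5 ± √61)/2, so r₁ = - \frac{5}{2} + \frac{\sqrt{61}}{2}, r₂ = - \frac{\sqrt{61}}{2} - \frac{5}{2}.
General solution: x(n) = A·r₁^n + B·r₂^n.
From the initial conditions, A + B = 0 and r₁A + r₂B = 1.
Since r₁ - r₂ = √61: A = (1 - (0)r₂)/√61 = \frac{\sqrt{61}}{61}, and B = 0 - A = - \frac{\sqrt{61}}{61}.
So x(n) = \left(\frac{\sqrt{61}}{61}\right)\left(- \frac{5}{2} + \frac{\sqrt{61}}{2}\right)^n + \left(- \frac{\sqrt{61}}{61}\right)\left(- \frac{\sqrt{61}}{2} - \frac{5}{2}\right)^n.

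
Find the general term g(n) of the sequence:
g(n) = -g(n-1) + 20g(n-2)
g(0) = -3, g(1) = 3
Characteristic equation: x² + x - 20 = 0, which factors as (x - (-5))(x - (4)) = 0.
Roots r₁ = -5, r₂ = 4 (distinct).
General solution: g(n) = A·(-5)^n + B·(4)^n.
From g(0) = -3: A + B = -3.
From g(1) = 3: -5A + 4B = 3.
Solving: A = - \frac{5}{3}, B = - \frac{4}{3}.
So g(n) = - \frac{5 \left(-5\right)^{n}}{3} - \frac{4 \cdot 4^{n}}{3}.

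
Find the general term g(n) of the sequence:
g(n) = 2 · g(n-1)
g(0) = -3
Pure geometric recurrence with ratio 2.
By induction g(n) = g(0) · (2)^n = - 3 \cdot 2^{n}.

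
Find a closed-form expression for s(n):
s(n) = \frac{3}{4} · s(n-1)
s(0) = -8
Pure geometric recurrence with ratio \frac{3}{4}.
By induction s(n) = s(0) · (\frac{3}{4})^n = - 8 \left(\frac{3}{4}\right)^{n}.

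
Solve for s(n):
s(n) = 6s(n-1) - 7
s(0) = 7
First-order linear non-homogeneous.
Homogeneous solution: s_h(n) = A·(6)^n.
Try constant particular solution s_p = K: K = 6K - 7 ⇒ K = \frac{7}{5}.
General: s(n) = A·(6)^n + \frac{7}{5}.
Apply s(0) = 7: A + \frac{7}{5} = 7 ⇒ A = \frac{28}{5}.
So s(n) = \frac{28 \cdot 6^{n}}{5} + \frac{7}{5}.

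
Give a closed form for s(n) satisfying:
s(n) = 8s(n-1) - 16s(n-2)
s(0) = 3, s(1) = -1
Characteristic equation: x² - 8x + 16 = 0, which is (x - (4))².
Repeated root r = 4.
General solution: s(n) = (A + Bn)·(4)^n.
From s(0) = 3: A = 3.
From s(1) = -1: (A + B)·(4) = -1 ⇒ B = - \frac{13}{4}.
So s(n) = \left(3 - \frac{13 n}{4}\right) \cdot (4)^n.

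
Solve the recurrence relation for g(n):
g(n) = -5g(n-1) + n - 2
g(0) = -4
First-order linear with linear forcing.
Homogeneous solution: g_h(n) = A·(-5)^n.
Try particular g_p(n) = pn + q. Substituting:
  pn + q = -5(p(n-1) + q) + n - 2.
Matching the n-coefficient: p = -5p + 1 ⇒ p = \frac{1}{6}.
Matching constants: q = 5p - 5q - 2 ⇒ q = - \frac{7}{36}.
General: g(n) = A·(-5)^n + \frac{n}{6} - \frac{7}{36}.
Apply g(0) = -4: A - \frac{7}{36} = -4 ⇒ A = - \frac{137}{36}.
So g(n) = - \frac{137 \left(-5\right)^{n}}{36} + \frac{n}{6} - \frac{7}{36}.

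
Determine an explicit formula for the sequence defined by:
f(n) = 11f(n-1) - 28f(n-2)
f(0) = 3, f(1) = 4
Characteristic equation: x² - 11x + 28 = 0, which factors as (x - (7))(x - (4)) = 0.
Roots r₁ = 7, r₂ = 4 (distinct).
General solution: f(n) = A·(7)^n + B·(4)^n.
From f(0) = 3: A + B = 3.
From f(1) = 4: 7A + 4B = 4.
Solving: A = - \frac{8}{3}, B = \frac{17}{3}.
So f(n) = \frac{17 \cdot 4^{n}}{3} - \frac{8 \cdot 7^{n}}{3}.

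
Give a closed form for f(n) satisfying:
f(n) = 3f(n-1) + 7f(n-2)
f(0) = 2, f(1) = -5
Characteristic equation: x² - 3x - 7 = 0.
Discriminant Δ = (3)² + 4·(7) = 37.
Roots r₁,₂ = (3 ± √37)/2, so r₁ = \frac{3}{2} + \frac{\sqrt{37}}{2}, r₂ = \frac{3}{2} - \frac{\sqrt{37}}{2}.
General solution: f(n) = A·r₁^n + B·r₂^n.
From the initial conditions, A + B = 2 and r₁A + r₂B = -5.
Since r₁ - r₂ = √37: A = (-5 - (2)r₂)/√37 = 1 - \frac{8 \sqrt{37}}{37}, and B = 2 - A = 1 + \frac{8 \sqrt{37}}{37}.
So f(n) = \left(1 - \frac{8 \sqrt{37}}{37}\right)\left(\frac{3}{2} + \frac{\sqrt{37}}{2}\right)^n + \left(1 + \frac{8 \sqrt{37}}{37}\right)\left(\frac{3}{2} - \frac{\sqrt{37}}{2}\right)^n.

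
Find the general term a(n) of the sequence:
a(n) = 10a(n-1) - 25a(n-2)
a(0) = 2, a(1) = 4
Characteristic equation: x² - 10x + 25 = 0, which is (x - (5))².
Repeated root r = 5.
General solution: a(n) = (A + Bn)·(5)^n.
From a(0) = 2: A = 2.
From a(1) = 4: (A + B)·(5) = 4 ⇒ B = - \frac{6}{5}.
So a(n) = \left(2 - \frac{6 n}{5}\right) \cdot (5)^n.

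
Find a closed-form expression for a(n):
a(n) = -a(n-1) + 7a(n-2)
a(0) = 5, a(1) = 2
Characteristic equation: x² + x - 7 = 0.
Discriminant Δ = (-1)² + 4·(7) = 29.
Roots r₁,₂ = (-1 ± √29)/2, so r₁ = - \frac{1}{2} + \frac{\sqrt{29}}{2}, r₂ = - \frac{\sqrt{29}}{2} - \frac{1}{2}.
General solution: a(n) = A·r₁^n + B·r₂^n.
From the initial conditions, A + B = 5 and r₁A + r₂B = 2.
Since r₁ - r₂ = √29: A = (2 - (5)r₂)/√29 = \frac{9 \sqrt{29}}{58} + \frac{5}{2}, and B = 5 - A = \frac{5}{2} - \frac{9 \sqrt{29}}{58}.
So a(n) = \left(\frac{9 \sqrt{29}}{58} + \frac{5}{2}\right)\left(- \frac{1}{2} + \frac{\sqrt{29}}{2}\right)^n + \left(\frac{5}{2} - \frac{9 \sqrt{29}}{58}\right)\left(- \frac{\sqrt{29}}{2} - \frac{1}{2}\right)^n.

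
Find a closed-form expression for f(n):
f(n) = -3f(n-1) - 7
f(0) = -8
First-order linear non-homogeneous.
Homogeneous solution: f_h(n) = A·(-3)^n.
Try constant particular solution f_p = K: K = -3K - 7 ⇒ K = - \frac{7}{4}.
General: f(n) = A·(-3)^n - \frac{7}{4}.
Apply f(0) = -8: A - \frac{7}{4} = -8 ⇒ A = - \frac{25}{4}.
So f(n) = - \frac{25 \left(-3\right)^{n}}{4} - \frac{7}{4}.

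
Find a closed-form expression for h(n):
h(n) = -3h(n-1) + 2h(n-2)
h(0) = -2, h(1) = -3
Characteristic equation: x² + 3x - 2 = 0.
Discriminant Δ = (-3)² + 4·(2) = 17.
Roots r₁,₂ = (-3 ± √17)/2, so r₁ = - \frac{3}{2} + \frac{\sqrt{17}}{2}, r₂ = - \frac{\sqrt{17}}{2} - \frac{3}{2}.
General solution: h(n) = A·r₁^n + B·r₂^n.
From the initial conditions, A + B = -2 and r₁A + r₂B = -3.
Since r₁ - r₂ = √17: A = (-3 - (-2)r₂)/√17 = - \frac{6 \sqrt{17}}{17} - 1, and B = -2 - A = -1 + \frac{6 \sqrt{17}}{17}.
So h(n) = \left(- \frac{6 \sqrt{17}}{17} - 1\right)\left(- \frac{3}{2} + \frac{\sqrt{17}}{2}\right)^n + \left(-1 + \frac{6 \sqrt{17}}{17}\right)\left(- \frac{\sqrt{17}}{2} - \frac{3}{2}\right)^n.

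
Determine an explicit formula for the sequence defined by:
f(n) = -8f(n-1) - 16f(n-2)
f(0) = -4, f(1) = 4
Characteristic equation: x² + 8x + 16 = 0, which is (x - (-4))².
Repeated root r = -4.
General solution: f(n) = (A + Bn)·(-4)^n.
From f(0) = -4: A = -4.
From f(1) = 4: (A + B)·(-4) = 4 ⇒ B = 3.
So f(n) = \left(3 n - 4\right) \cdot (-4)^n.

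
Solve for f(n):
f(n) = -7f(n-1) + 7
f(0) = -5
First-order linear non-homogeneous.
Homogeneous solution: f_h(n) = A·(-7)^n.
Try constant particular solution f_p = K: K = -7K + 7 ⇒ K = \frac{7}{8}.
General: f(n) = A·(-7)^n + \frac{7}{8}.
Apply f(0) = -5: A + \frac{7}{8} = -5 ⇒ A = - \frac{47}{8}.
So f(n) = \frac{7}{8} - \frac{47 \left(-7\right)^{n}}{8}.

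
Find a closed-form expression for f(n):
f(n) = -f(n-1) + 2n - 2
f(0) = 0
First-order linear with linear forcing.
Homogeneous solution: f_h(n) = A·(-1)^n.
Try particular f_p(n) = pn + q. Substituting:
  pn + q = -(p(n-1) + q) + 2n - 2.
Matching the n-coefficient: p = -p + 2 ⇒ p = 1.
Matching constants: q = p - q - 2 ⇒ q = - \frac{1}{2}.
General: f(n) = A·(-1)^n + n - \frac{1}{2}.
Apply f(0) = 0: A - \frac{1}{2} = 0 ⇒ A = \frac{1}{2}.
So f(n) = \frac{\left(-1\right)^{n}}{2} + n - \frac{1}{2}.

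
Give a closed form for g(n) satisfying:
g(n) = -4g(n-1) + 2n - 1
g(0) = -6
First-order linear with linear forcing.
Homogeneous solution: g_h(n) = A·(-4)^n.
Try particular g_p(n) = pn + q. Substituting:
  pn + q = -4(p(n-1) + q) + 2n - 1.
Matching the n-coefficient: p = -4p + 2 ⇒ p = \frac{2}{5}.
Matching constants: q = 4p - 4q - 1 ⇒ q = \frac{3}{25}.
General: g(n) = A·(-4)^n + \frac{2 n}{5} + \frac{3}{25}.
Apply g(0) = -6: A + \frac{3}{25} = -6 ⇒ A = - \frac{153}{25}.
So g(n) = - \frac{153 \left(-4\right)^{n}}{25} + \frac{2 n}{5} + \frac{3}{25}.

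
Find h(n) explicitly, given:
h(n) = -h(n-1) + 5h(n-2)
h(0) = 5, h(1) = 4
Characteristic equation: x² + x - 5 = 0.
Discriminant Δ = (-1)² + 4·(5) = 21.
Roots r₁,₂ = (-1 ± √21)/2, so r₁ = - \frac{1}{2} + \frac{\sqrt{21}}{2}, r₂ = - \frac{\sqrt{21}}{2} - \frac{1}{2}.
General solution: h(n) = A·r₁^n + B·r₂^n.
From the initial conditions, A + B = 5 and r₁A + r₂B = 4.
Since r₁ - r₂ = √21: A = (4 - (5)r₂)/√21 = \frac{13 \sqrt{21}}{42} + \frac{5}{2}, and B = 5 - A = \frac{5}{2} - \frac{13 \sqrt{21}}{42}.
So h(n) = \left(\frac{13 \sqrt{21}}{42} + \frac{5}{2}\right)\left(- \frac{1}{2} + \frac{\sqrt{21}}{2}\right)^n + \left(\frac{5}{2} - \frac{13 \sqrt{21}}{42}\right)\left(- \frac{\sqrt{21}}{2} - \frac{1}{2}\right)^n.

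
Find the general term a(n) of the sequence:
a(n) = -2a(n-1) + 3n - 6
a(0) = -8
First-order linear with linear forcing.
Homogeneous solution: a_h(n) = A·(-2)^n.
Try particular a_p(n) = pn + q. Substituting:
  pn + q = -2(p(n-1) + q) + 3n - 6.
Matching the n-coefficient: p = -2p + 3 ⇒ p = 1.
Matching constants: q = 2p - 2q - 6 ⇒ q = - \frac{4}{3}.
General: a(n) = A·(-2)^n + n - \frac{4}{3}.
Apply a(0) = -8: A - \frac{4}{3} = -8 ⇒ A = - \frac{20}{3}.
So a(n) = - \frac{20 \left(-2\right)^{n}}{3} + n - \frac{4}{3}.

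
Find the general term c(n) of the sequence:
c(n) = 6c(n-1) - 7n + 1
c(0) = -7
First-order linear with linear forcing.
Homogeneous solution: c_h(n) = A·(6)^n.
Try particular c_p(n) = pn + q. Substituting:
  pn + q = 6(p(n-1) + q) - 7n + 1.
Matching the n-coefficient: p = 6p - 7 ⇒ p = \frac{7}{5}.
Matching constants: q = -6p + 6q + 1 ⇒ q = \frac{37}{25}.
General: c(n) = A·(6)^n + \frac{7 n}{5} + \frac{37}{25}.
Apply c(0) = -7: A + \frac{37}{25} = -7 ⇒ A = - \frac{212}{25}.
So c(n) = - \frac{212 \cdot 6^{n}}{25} + \frac{7 n}{5} + \frac{37}{25}.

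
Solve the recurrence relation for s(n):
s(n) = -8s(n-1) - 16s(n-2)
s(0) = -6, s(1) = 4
Characteristic equation: x² + 8x + 16 = 0, which is (x - (-4))².
Repeated root r = -4.
General solution: s(n) = (A + Bn)·(-4)^n.
From s(0) = -6: A = -6.
From s(1) = 4: (A + B)·(-4) = 4 ⇒ B = 5.
So s(n) = \left(5 n - 6\right) \cdot (-4)^n.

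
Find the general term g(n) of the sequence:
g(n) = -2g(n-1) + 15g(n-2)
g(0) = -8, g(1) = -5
Characteristic equation: x² + 2x - 15 = 0, which factors as (x - (3))(x - (-5)) = 0.
Roots r₁ = 3, r₂ = -5 (distinct).
General solution: g(n) = A·(3)^n + B·(-5)^n.
From g(0) = -8: A + B = -8.
From g(1) = -5: 3A - 5B = -5.
Solving: A = - \frac{45}{8}, B = - \frac{19}{8}.
So g(n) = - \frac{19 \left(-5\right)^{n}}{8} - \frac{45 \cdot 3^{n}}{8}.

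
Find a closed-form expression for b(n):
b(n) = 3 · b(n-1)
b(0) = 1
Pure geometric recurrence with ratio 3.
By induction b(n) = b(0) · (3)^n = 3^{n}.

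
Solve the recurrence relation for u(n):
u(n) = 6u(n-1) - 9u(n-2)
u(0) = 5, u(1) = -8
Characteristic equation: x² - 6x + 9 = 0, which is (x - (3))².
Repeated root r = 3.
General solution: u(n) = (A + Bn)·(3)^n.
From u(0) = 5: A = 5.
From u(1) = -8: (A + B)·(3) = -8 ⇒ B = - \frac{23}{3}.
So u(n) = \left(5 - \frac{23 n}{3}\right) \cdot (3)^n.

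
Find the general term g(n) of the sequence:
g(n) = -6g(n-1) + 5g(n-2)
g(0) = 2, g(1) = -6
Characteristic equation: x² + 6x - 5 = 0.
Discriminant Δ = (-6)² + 4·(5) = 56.
Roots r₁,₂ = (-6 ± √56)/2, so r₁ = -3 + \sqrt{14}, r₂ = - \sqrt{14} - 3.
General solution: g(n) = A·r₁^n + B·r₂^n.
From the initial conditions, A + B = 2 and r₁A + r₂B = -6.
Since r₁ - r₂ = √56: A = (-6 - (2)r₂)/√56 = 1, and B = 2 - A = 1.
So g(n) = \left(1\right)\left(-3 + \sqrt{14}\right)^n + \left(1\right)\left(- \sqrt{14} - 3\right)^n.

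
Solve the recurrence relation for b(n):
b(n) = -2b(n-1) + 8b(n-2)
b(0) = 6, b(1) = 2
Characteristic equation: x² + 2x - 8 = 0, which factors as (x - (2))(x - (-4)) = 0.
Roots r₁ = 2, r₂ = -4 (distinct).
General solution: b(n) = A·(2)^n + B·(-4)^n.
From b(0) = 6: A + B = 6.
From b(1) = 2: 2A - 4B = 2.
Solving: A = \frac{13}{3}, B = \frac{5}{3}.
So b(n) = \frac{5 \left(-4\right)^{n}}{3} + \frac{13 \cdot 2^{n}}{3}.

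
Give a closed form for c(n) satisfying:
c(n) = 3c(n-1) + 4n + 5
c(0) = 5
First-order linear with linear forcing.
Homogeneous solution: c_h(n) = A·(3)^n.
Try particular c_p(n) = pn + q. Substituting:
  pn + q = 3(p(n-1) + q) + 4n + 5.
Matching the n-coefficient: p = 3p + 4 ⇒ p = -2.
Matching constants: q = -3p + 3q + 5 ⇒ q = - \frac{11}{2}.
General: c(n) = A·(3)^n - 2 n - \frac{11}{2}.
Apply c(0) = 5: A - \frac{11}{2} = 5 ⇒ A = \frac{21}{2}.
So c(n) = \frac{21 \cdot 3^{n}}{2} - 2 n - \frac{11}{2}.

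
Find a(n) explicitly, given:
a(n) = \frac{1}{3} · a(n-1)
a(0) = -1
Pure geometric recurrence with ratio \frac{1}{3}.
By induction a(n) = a(0) · (\frac{1}{3})^n = - 3^{- n}.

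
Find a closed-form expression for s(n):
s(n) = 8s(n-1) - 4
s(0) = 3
First-order linear non-homogeneous.
Homogeneous solution: s_h(n) = A·(8)^n.
Try constant particular solution s_p = K: K = 8K - 4 ⇒ K = \frac{4}{7}.
General: s(n) = A·(8)^n + \frac{4}{7}.
Apply s(0) = 3: A + \frac{4}{7} = 3 ⇒ A = \frac{17}{7}.
So s(n) = \frac{17 \cdot 8^{n}}{7} + \frac{4}{7}.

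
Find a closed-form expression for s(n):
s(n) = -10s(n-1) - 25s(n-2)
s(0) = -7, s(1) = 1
Characteristic equation: x² + 10x + 25 = 0, which is (x - (-5))².
Repeated root r = -5.
General solution: s(n) = (A + Bn)·(-5)^n.
From s(0) = -7: A = -7.
From s(1) = 1: (A + B)·(-5) = 1 ⇒ B = \frac{34}{5}.
So s(n) = \left(\frac{34 n}{5} - 7\right) \cdot (-5)^n.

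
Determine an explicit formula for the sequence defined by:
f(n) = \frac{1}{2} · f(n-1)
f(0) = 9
Pure geometric recurrence with ratio \frac{1}{2}.
By induction f(n) = f(0) · (\frac{1}{2})^n = 9 \cdot 2^{- n}.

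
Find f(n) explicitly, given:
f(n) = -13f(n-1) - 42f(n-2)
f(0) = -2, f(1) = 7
Characteristic equation: x² + 13x + 42 = 0, which factors as (x - (-7))(x - (-6)) = 0.
Roots r₁ = -7, r₂ = -6 (distinct).
General solution: f(n) = A·(-7)^n + B·(-6)^n.
From f(0) = -2: A + B = -2.
From f(1) = 7: -7A - 6B = 7.
Solving: A = 5, B = -7.
So f(n) = - 7 \left(-6\right)^{n} + 5 \left(-7\right)^{n}.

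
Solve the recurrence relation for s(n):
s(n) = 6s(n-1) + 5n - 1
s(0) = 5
First-order linear with linear forcing.
Homogeneous solution: s_h(n) = A·(6)^n.
Try particular s_p(n) = pn + q. Substituting:
  pn + q = 6(p(n-1) + q) + 5n - 1.
Matching the n-coefficient: p = 6p + 5 ⇒ p = -1.
Matching constants: q = -6p + 6q - 1 ⇒ q = -1.
General: s(n) = A·(6)^n - n - 1.
Apply s(0) = 5: A - 1 = 5 ⇒ A = 6.
So s(n) = 6 \cdot 6^{n} - n - 1.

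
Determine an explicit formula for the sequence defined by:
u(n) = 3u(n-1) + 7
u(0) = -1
First-order linear non-homogeneous.
Homogeneous solution: u_h(n) = A·(3)^n.
Try constant particular solution u_p = K: K = 3K + 7 ⇒ K = - \frac{7}{2}.
General: u(n) = A·(3)^n - \frac{7}{2}.
Apply u(0) = -1: A - \frac{7}{2} = -1 ⇒ A = \frac{5}{2}.
So u(n) = \frac{5 \cdot 3^{n}}{2} - \frac{7}{2}.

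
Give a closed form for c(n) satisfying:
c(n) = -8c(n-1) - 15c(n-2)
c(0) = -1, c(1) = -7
Characteristic equation: x² + 8x + 15 = 0, which factors as (x - (-5))(x - (-3)) = 0.
Roots r₁ = -5, r₂ = -3 (distinct).
General solution: c(n) = A·(-5)^n + B·(-3)^n.
From c(0) = -1: A + B = -1.
From c(1) = -7: -5A - 3B = -7.
Solving: A = 5, B = -6.
So c(n) = - 6 \left(-3\right)^{n} + 5 \left(-5\right)^{n}.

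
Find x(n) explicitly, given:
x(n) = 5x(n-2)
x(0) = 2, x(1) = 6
Characteristic equation: x² - 5 = 0.
Discriminant Δ = (0)² + 4·(5) = 20.
Roots r₁,₂ = (0 ± √20)/2, so r₁ = \sqrt{5}, r₂ = - \sqrt{5}.
General solution: x(n) = A·r₁^n + B·r₂^n.
From the initial conditions, A + B = 2 and r₁A + r₂B = 6.
Since r₁ - r₂ = √20: A = (6 - (2)r₂)/√20 = 1 + \frac{3 \sqrt{5}}{5}, and B = 2 - A = 1 - \frac{3 \sqrt{5}}{5}.
So x(n) = \left(1 + \frac{3 \sqrt{5}}{5}\right)\left(\sqrt{5}\right)^n + \left(1 - \frac{3 \sqrt{5}}{5}\right)\left(- \sqrt{5}\right)^n.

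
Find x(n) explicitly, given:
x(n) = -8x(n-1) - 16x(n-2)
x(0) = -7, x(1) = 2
Characteristic equation: x² + 8x + 16 = 0, which is (x - (-4))².
Repeated root r = -4.
General solution: x(n) = (A + Bn)·(-4)^n.
From x(0) = -7: A = -7.
From x(1) = 2: (A + B)·(-4) = 2 ⇒ B = \frac{13}{2}.
So x(n) = \left(\frac{13 n}{2} - 7\right) \cdot (-4)^n.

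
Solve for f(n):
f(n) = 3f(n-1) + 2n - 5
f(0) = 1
First-order linear with linear forcing.
Homogeneous solution: f_h(n) = A·(3)^n.
Try particular f_p(n) = pn + q. Substituting:
  pn + q = 3(p(n-1) + q) + 2n - 5.
Matching the n-coefficient: p = 3p + 2 ⇒ p = -1.
Matching constants: q = -3p + 3q - 5 ⇒ q = 1.
General: f(n) = A·(3)^n - n + 1.
Apply f(0) = 1: A + 1 = 1 ⇒ A = 0.
So f(n) = 1 - n.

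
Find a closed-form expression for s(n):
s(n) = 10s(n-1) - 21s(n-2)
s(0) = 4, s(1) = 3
Characteristic equation: x² - 10x + 21 = 0, which factors as (x - (3))(x - (7)) = 0.
Roots r₁ = 3, r₂ = 7 (distinct).
General solution: s(n) = A·(3)^n + B·(7)^n.
From s(0) = 4: A + B = 4.
From s(1) = 3: 3A + 7B = 3.
Solving: A = \frac{25}{4}, B = - \frac{9}{4}.
So s(n) = \frac{25 \cdot 3^{n}}{4} - \frac{9 \cdot 7^{n}}{4}.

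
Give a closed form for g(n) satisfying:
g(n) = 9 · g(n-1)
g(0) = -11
Pure geometric recurrence with ratio 9.
By induction g(n) = g(0) · (9)^n = - 11 \cdot 9^{n}.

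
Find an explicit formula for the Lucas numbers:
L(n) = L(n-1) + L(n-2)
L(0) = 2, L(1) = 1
This is the Lucas sequence.
Characteristic equation: x² - x - 1 = 0; roots r₁ = \frac{1}{2} + \frac{\sqrt{5}}{2}, r₂ = \frac{1}{2} - \frac{\sqrt{5}}{2}.
General: L(n) = A·r₁^n + B·r₂^n. Solving with L(0)=2, L(1)=1 gives A = 1, B = 1.
So L(n) = 2^{- n} \left(\left(1 - \sqrt{5}\right)^{n} + \left(1 + \sqrt{5}\right)^{n}\right).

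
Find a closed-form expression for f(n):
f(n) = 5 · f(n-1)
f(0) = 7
Pure geometric recurrence with ratio 5.
By induction f(n) = f(0) · (5)^n = 7 \cdot 5^{n}.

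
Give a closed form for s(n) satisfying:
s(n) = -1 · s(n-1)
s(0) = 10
Pure geometric recurrence with ratio -1.
By induction s(n) = s(0) · (-1)^n = 10 \left(-1\right)^{n}.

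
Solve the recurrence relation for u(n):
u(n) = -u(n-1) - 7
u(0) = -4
First-order linear non-homogeneous.
Homogeneous solution: u_h(n) = A·(-1)^n.
Try constant particular solution u_p = K: K = -K - 7 ⇒ K = - \frac{7}{2}.
General: u(n) = A·(-1)^n - \frac{7}{2}.
Apply u(0) = -4: A - \frac{7}{2} = -4 ⇒ A = - \frac{1}{2}.
So u(n) = - \frac{\left(-1\right)^{n}}{2} - \frac{7}{2}.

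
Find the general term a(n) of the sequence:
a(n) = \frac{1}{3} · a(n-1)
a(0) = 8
Pure geometric recurrence with ratio \frac{1}{3}.
By induction a(n) = a(0) · (\frac{1}{3})^n = 8 \cdot 3^{- n}.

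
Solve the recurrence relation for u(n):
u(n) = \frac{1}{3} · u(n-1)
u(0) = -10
Pure geometric recurrence with ratio \frac{1}{3}.
By induction u(n) = u(0) · (\frac{1}{3})^n = - 10 \cdot 3^{- n}.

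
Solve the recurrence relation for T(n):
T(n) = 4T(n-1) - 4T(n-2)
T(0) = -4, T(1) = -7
Characteristic equation: x² - 4x + 4 = 0, which is (x - (2))².
Repeated root r = 2.
General solution: T(n) = (A + Bn)·(2)^n.
From T(0) = -4: A = -4.
From T(1) = -7: (A + B)·(2) = -7 ⇒ B = \frac{1}{2}.
So T(n) = \left(\frac{n}{2} - 4\right) \cdot (2)^n.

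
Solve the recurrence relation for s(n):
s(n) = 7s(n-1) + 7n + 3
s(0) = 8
First-order linear with linear forcing.
Homogeneous solution: s_h(n) = A·(7)^n.
Try particular s_p(n) = pn + q. Substituting:
  pn + q = 7(p(n-1) + q) + 7n + 3.
Matching the n-coefficient: p = 7p + 7 ⇒ p = - \frac{7}{6}.
Matching constants: q = -7p + 7q + 3 ⇒ q = - \frac{67}{36}.
General: s(n) = A·(7)^n - \frac{7 n}{6} - \frac{67}{36}.
Apply s(0) = 8: A - \frac{67}{36} = 8 ⇒ A = \frac{355}{36}.
So s(n) = \frac{355 \cdot 7^{n}}{36} - \frac{7 n}{6} - \frac{67}{36}.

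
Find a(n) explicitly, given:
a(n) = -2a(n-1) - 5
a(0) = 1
First-order linear non-homogeneous.
Homogeneous solution: a_h(n) = A·(-2)^n.
Try constant particular solution a_p = K: K = -2K - 5 ⇒ K = - \frac{5}{3}.
General: a(n) = A·(-2)^n - \frac{5}{3}.
Apply a(0) = 1: A - \frac{5}{3} = 1 ⇒ A = \frac{8}{3}.
So a(n) = \frac{8 \left(-2\right)^{n}}{3} - \frac{5}{3}.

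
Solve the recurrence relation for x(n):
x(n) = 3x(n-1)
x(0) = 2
This is a homogeneous first-order recurrence with ratio 3.
By induction x(n) = x(0) · (3)^n = 2 \cdot 3^{n}.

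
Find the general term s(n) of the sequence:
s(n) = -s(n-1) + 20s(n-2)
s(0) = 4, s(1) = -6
Characteristic equation: x² + x - 20 = 0, which factors as (x - (-5))(x - (4)) = 0.
Roots r₁ = -5, r₂ = 4 (distinct).
General solution: s(n) = A·(-5)^n + B·(4)^n.
From s(0) = 4: A + B = 4.
From s(1) = -6: -5A + 4B = -6.
Solving: A = \frac{22}{9}, B = \frac{14}{9}.
So s(n) = \frac{22 \left(-5\right)^{n}}{9} + \frac{14 \cdot 4^{n}}{9}.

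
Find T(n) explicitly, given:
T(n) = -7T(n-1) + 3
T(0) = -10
First-order linear non-homogeneous.
Homogeneous solution: T_h(n) = A·(-7)^n.
Try constant particular solution T_p = K: K = -7K + 3 ⇒ K = \frac{3}{8}.
General: T(n) = A·(-7)^n + \frac{3}{8}.
Apply T(0) = -10: A + \frac{3}{8} = -10 ⇒ A = - \frac{83}{8}.
So T(n) = \frac{3}{8} - \frac{83 \left(-7\right)^{n}}{8}.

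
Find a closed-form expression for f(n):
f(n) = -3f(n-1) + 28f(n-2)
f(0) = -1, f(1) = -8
Characteristic equation: x² + 3x - 28 = 0, which factors as (x - (-7))(x - (4)) = 0.
Roots r₁ = -7, r₂ = 4 (distinct).
General solution: f(n) = A·(-7)^n + B·(4)^n.
From f(0) = -1: A + B = -1.
From f(1) = -8: -7A + 4B = -8.
Solving: A = \frac{4}{11}, B = - \frac{15}{11}.
So f(n) = \frac{4 \left(-7\right)^{n}}{11} - \frac{15 \cdot 4^{n}}{11}.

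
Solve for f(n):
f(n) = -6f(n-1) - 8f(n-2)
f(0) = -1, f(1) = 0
Characteristic equation: x² + 6x + 8 = 0, which factors as (x - (-2))(x - (-4)) = 0.
Roots r₁ = -2, r₂ = -4 (distinct).
General solution: f(n) = A·(-2)^n + B·(-4)^n.
From f(0) = -1: A + B = -1.
From f(1) = 0: -2A - 4B = 0.
Solving: A = -2, B = 1.
So f(n) = - 2 \left(-2\right)^{n} + \left(-4\right)^{n}.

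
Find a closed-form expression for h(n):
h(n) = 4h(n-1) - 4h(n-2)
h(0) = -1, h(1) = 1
Characteristic equation: x² - 4x + 4 = 0, which is (x - (2))².
Repeated root r = 2.
General solution: h(n) = (A + Bn)·(2)^n.
From h(0) = -1: A = -1.
From h(1) = 1: (A + B)·(2) = 1 ⇒ B = \frac{3}{2}.
So h(n) = \left(\frac{3 n}{2} - 1\right) \cdot (2)^n.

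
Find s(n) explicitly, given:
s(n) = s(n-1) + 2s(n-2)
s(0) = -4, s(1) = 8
Characteristic equation: x² - x - 2 = 0, which factors as (x - (2))(x - (-1)) = 0.
Roots r₁ = 2, r₂ = -1 (distinct).
General solution: s(n) = A·(2)^n + B·(-1)^n.
From s(0) = -4: A + B = -4.
From s(1) = 8: 2A - B = 8.
Solving: A = \frac{4}{3}, B = - \frac{16}{3}.
So s(n) = - \frac{16 \left(-1\right)^{n}}{3} + \frac{4 \cdot 2^{n}}{3}.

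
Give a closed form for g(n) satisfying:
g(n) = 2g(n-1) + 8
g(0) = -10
First-order linear non-homogeneous.
Homogeneous solution: g_h(n) = A·(2)^n.
Try constant particular solution g_p = K: K = 2K + 8 ⇒ K = -8.
General: g(n) = A·(2)^n - 8.
Apply g(0) = -10: A - 8 = -10 ⇒ A = -2.
So g(n) = - 2 \cdot 2^{n} - 8.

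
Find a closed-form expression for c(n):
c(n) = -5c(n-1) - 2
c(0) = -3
First-order linear non-homogeneous.
Homogeneous solution: c_h(n) = A·(-5)^n.
Try constant particular solution c_p = K: K = -5K - 2 ⇒ K = - \frac{1}{3}.
General: c(n) = A·(-5)^n - \frac{1}{3}.
Apply c(0) = -3: A - \frac{1}{3} = -3 ⇒ A = - \frac{8}{3}.
So c(n) = - \frac{8 \left(-5\right)^{n}}{3} - \frac{1}{3}.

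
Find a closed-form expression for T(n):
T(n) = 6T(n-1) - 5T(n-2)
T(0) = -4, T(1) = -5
Characteristic equation: x² - 6x + 5 = 0, which factors as (x - (1))(x - (5)) = 0.
Roots r₁ = 1, r₂ = 5 (distinct).
General solution: T(n) = A·(1)^n + B·(5)^n.
From T(0) = -4: A + B = -4.
From T(1) = -5: A + 5B = -5.
Solving: A = - \frac{15}{4}, B = - \frac{1}{4}.
So T(n) = - \frac{5^{n}}{4} - \frac{15}{4}.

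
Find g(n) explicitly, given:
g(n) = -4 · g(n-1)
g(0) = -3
Pure geometric recurrence with ratio -4.
By induction g(n) = g(0) · (-4)^n = - 3 \left(-4\right)^{n}.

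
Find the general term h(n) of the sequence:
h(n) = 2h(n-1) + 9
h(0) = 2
First-order linear non-homogeneous.
Homogeneous solution: h_h(n) = A·(2)^n.
Try constant particular solution h_p = K: K = 2K + 9 ⇒ K = -9.
General: h(n) = A·(2)^n - 9.
Apply h(0) = 2: A - 9 = 2 ⇒ A = 11.
So h(n) = 11 \cdot 2^{n} - 9.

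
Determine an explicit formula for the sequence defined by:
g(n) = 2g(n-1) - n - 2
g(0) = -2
First-order linear with linear forcing.
Homogeneous solution: g_h(n) = A·(2)^n.
Try particular g_p(n) = pn + q. Substituting:
  pn + q = 2(p(n-1) + q) - n - 2.
Matching the n-coefficient: p = 2p - 1 ⇒ p = 1.
Matching constants: q = -2p + 2q - 2 ⇒ q = 4.
General: g(n) = A·(2)^n + n + 4.
Apply g(0) = -2: A + 4 = -2 ⇒ A = -6.
So g(n) = - 6 \cdot 2^{n} + n + 4.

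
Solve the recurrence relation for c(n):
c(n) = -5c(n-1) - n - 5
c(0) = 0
First-order linear with linear forcing.
Homogeneous solution: c_h(n) = A·(-5)^n.
Try particular c_p(n) = pn + q. Substituting:
  pn + q = -5(p(n-1) + q) - n - 5.
Matching the n-coefficient: p = -5p - 1 ⇒ p = - \frac{1}{6}.
Matching constants: q = 5p - 5q - 5 ⇒ q = - \frac{35}{36}.
General: c(n) = A·(-5)^n - \frac{n}{6} - \frac{35}{36}.
Apply c(0) = 0: A - \frac{35}{36} = 0 ⇒ A = \frac{35}{36}.
So c(n) = \frac{35 \left(-5\right)^{n}}{36} - \frac{n}{6} - \frac{35}{36}.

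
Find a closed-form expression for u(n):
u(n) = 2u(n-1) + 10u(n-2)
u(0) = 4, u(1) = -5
Characteristic equation: x² - 2x - 10 = 0.
Discriminant Δ = (2)² + 4·(10) = 44.
Roots r₁,₂ = (2 ± √44)/2, so r₁ = 1 + \sqrt{11}, r₂ = 1 - \sqrt{11}.
General solution: u(n) = A·r₁^n + B·r₂^n.
From the initial conditions, A + B = 4 and r₁A + r₂B = -5.
Since r₁ - r₂ = √44: A = (-5 - (4)r₂)/√44 = 2 - \frac{9 \sqrt{11}}{22}, and B = 4 - A = \frac{9 \sqrt{11}}{22} + 2.
So u(n) = \left(2 - \frac{9 \sqrt{11}}{22}\right)\left(1 + \sqrt{11}\right)^n + \left(\frac{9 \sqrt{11}}{22} + 2\right)\left(1 - \sqrt{11}\right)^n.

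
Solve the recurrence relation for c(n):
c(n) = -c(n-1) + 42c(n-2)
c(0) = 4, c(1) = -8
Characteristic equation: x² + x - 42 = 0, which factors as (x - (6))(x - (-7)) = 0.
Roots r₁ = 6, r₂ = -7 (distinct).
General solution: c(n) = A·(6)^n + B·(-7)^n.
From c(0) = 4: A + B = 4.
From c(1) = -8: 6A - 7B = -8.
Solving: A = \frac{20}{13}, B = \frac{32}{13}.
So c(n) = \frac{32 \left(-7\right)^{n}}{13} + \frac{20 \cdot 6^{n}}{13}.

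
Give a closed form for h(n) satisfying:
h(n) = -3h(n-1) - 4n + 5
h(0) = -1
First-order linear with linear forcing.
Homogeneous solution: h_h(n) = A·(-3)^n.
Try particular h_p(n) = pn + q. Substituting:
  pn + q = -3(p(n-1) + q) - 4n + 5.
Matching the n-coefficient: p = -3p - 4 ⇒ p = -1.
Matching constants: q = 3p - 3q + 5 ⇒ q = \frac{1}{2}.
General: h(n) = A·(-3)^n - n + \frac{1}{2}.
Apply h(0) = -1: A + \frac{1}{2} = -1 ⇒ A = - \frac{3}{2}.
So h(n) = - \frac{3 \left(-3\right)^{n}}{2} - n + \frac{1}{2}.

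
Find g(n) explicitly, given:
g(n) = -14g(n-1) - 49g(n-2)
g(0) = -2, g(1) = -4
Characteristic equation: x² + 14x + 49 = 0, which is (x - (-7))².
Repeated root r = -7.
General solution: g(n) = (A + Bn)·(-7)^n.
From g(0) = -2: A = -2.
From g(1) = -4: (A + B)·(-7) = -4 ⇒ B = \frac{18}{7}.
So g(n) = \left(\frac{18 n}{7} - 2\right) \cdot (-7)^n.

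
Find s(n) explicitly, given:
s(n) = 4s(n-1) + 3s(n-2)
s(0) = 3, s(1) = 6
Characteristic equation: x² - 4x - 3 = 0.
Discriminant Δ = (4)² + 4·(3) = 28.
Roots r₁,₂ = (4 ± √28)/2, so r₁ = 2 + \sqrt{7}, r₂ = 2 - \sqrt{7}.
General solution: s(n) = A·r₁^n + B·r₂^n.
From the initial conditions, A + B = 3 and r₁A + r₂B = 6.
Since r₁ - r₂ = √28: A = (6 - (3)r₂)/√28 = \frac{3}{2}, and B = 3 - A = \frac{3}{2}.
So s(n) = \left(\frac{3}{2}\right)\left(2 + \sqrt{7}\right)^n + \left(\frac{3}{2}\right)\left(2 - \sqrt{7}\right)^n.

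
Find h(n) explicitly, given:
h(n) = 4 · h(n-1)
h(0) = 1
Pure geometric recurrence with ratio 4.
By induction h(n) = h(0) · (4)^n = 4^{n}.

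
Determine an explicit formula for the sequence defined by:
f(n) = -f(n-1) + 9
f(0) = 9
First-order linear non-homogeneous.
Homogeneous solution: f_h(n) = A·(-1)^n.
Try constant particular solution f_p = K: K = -K + 9 ⇒ K = \frac{9}{2}.
General: f(n) = A·(-1)^n + \frac{9}{2}.
Apply f(0) = 9: A + \frac{9}{2} = 9 ⇒ A = \frac{9}{2}.
So f(n) = \frac{9 \left(-1\right)^{n}}{2} + \frac{9}{2}.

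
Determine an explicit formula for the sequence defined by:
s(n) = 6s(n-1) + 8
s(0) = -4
First-order linear non-homogeneous.
Homogeneous solution: s_h(n) = A·(6)^n.
Try constant particular solution s_p = K: K = 6K + 8 ⇒ K = - \frac{8}{5}.
General: s(n) = A·(6)^n - \frac{8}{5}.
Apply s(0) = -4: A - \frac{8}{5} = -4 ⇒ A = - \frac{12}{5}.
So s(n) = - \frac{12 \cdot 6^{n}}{5} - \frac{8}{5}.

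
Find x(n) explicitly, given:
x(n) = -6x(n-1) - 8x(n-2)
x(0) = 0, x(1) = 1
Characteristic equation: x² + 6x + 8 = 0, which factors as (x - (-2))(x - (-4)) = 0.
Roots r₁ = -2, r₂ = -4 (distinct).
General solution: x(n) = A·(-2)^n + B·(-4)^n.
From x(0) = 0: A + B = 0.
From x(1) = 1: -2A - 4B = 1.
Solving: A = \frac{1}{2}, B = - \frac{1}{2}.
So x(n) = \frac{\left(-2\right)^{n}}{2} - \frac{\left(-4\right)^{n}}{2}.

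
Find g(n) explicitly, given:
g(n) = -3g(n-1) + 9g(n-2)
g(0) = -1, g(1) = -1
Characteristic equation: x² + 3x - 9 = 0.
Discriminant Δ = (-3)² + 4·(9) = 45.
Roots r₁,₂ = (-3 ± √45)/2, so r₁ = - \frac{3}{2} + \frac{3 \sqrt{5}}{2}, r₂ = - \frac{3 \sqrt{5}}{2} - \frac{3}{2}.
General solution: g(n) = A·r₁^n + B·r₂^n.
From the initial conditions, A + B = -1 and r₁A + r₂B = -1.
Since r₁ - r₂ = √45: A = (-1 - (-1)r₂)/√45 = - \frac{1}{2} - \frac{\sqrt{5}}{6}, and B = -1 - A = - \frac{1}{2} + \frac{\sqrt{5}}{6}.
So g(n) = \left(- \frac{1}{2} - \frac{\sqrt{5}}{6}\right)\left(- \frac{3}{2} + \frac{3 \sqrt{5}}{2}\right)^n + \left(- \frac{1}{2} + \frac{\sqrt{5}}{6}\right)\left(- \frac{3 \sqrt{5}}{2} - \frac{3}{2}\right)^n.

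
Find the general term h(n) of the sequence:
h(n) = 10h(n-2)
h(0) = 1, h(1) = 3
Characteristic equation: x² - 10 = 0.
Discriminant Δ = (0)² + 4·(10) = 40.
Roots r₁,₂ = (0 ± √40)/2, so r₁ = \sqrt{10}, r₂ = - \sqrt{10}.
General solution: h(n) = A·r₁^n + B·r₂^n.
From the initial conditions, A + B = 1 and r₁A + r₂B = 3.
Since r₁ - r₂ = √40: A = (3 - (1)r₂)/√40 = \frac{3 \sqrt{10}}{20} + \frac{1}{2}, and B = 1 - A = \frac{1}{2} - \frac{3 \sqrt{10}}{20}.
So h(n) = \left(\frac{3 \sqrt{10}}{20} + \frac{1}{2}\right)\left(\sqrt{10}\right)^n + \left(\frac{1}{2} - \frac{3 \sqrt{10}}{20}\right)\left(- \sqrt{10}\right)^n.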